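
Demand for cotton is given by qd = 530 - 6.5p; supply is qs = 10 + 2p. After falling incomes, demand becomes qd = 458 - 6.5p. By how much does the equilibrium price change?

Δp = -144/17

Original equilibrium: p* = 1040/17, q* = 2250/17.
New equilibrium: 458 - 6.5p = 10 + 2p, so 448 = 8.5p and p' = 896/17; q' = 458 − 6.5(896/17) = 1962/17.
Change in price: 896/17 − 1040/17 = -144/17.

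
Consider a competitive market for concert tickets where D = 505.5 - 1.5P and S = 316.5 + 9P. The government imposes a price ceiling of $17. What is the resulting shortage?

Equilibrium price would be P* = 18, so the ceiling at 17 binds.
At P = 17: D = 505.5 − 1.5(17) = 480, S = 316.5 + 9(17) = 469.5.
Shortage = 480 − 469.5 = 10.5.

Shortage = 10.5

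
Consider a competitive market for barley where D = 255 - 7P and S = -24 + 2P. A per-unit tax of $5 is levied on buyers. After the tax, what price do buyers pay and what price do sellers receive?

Pre-tax equilibrium: P* = 31, Q* = 38.
Tax on buyers shifts demand to D = 255 − 7(P + 5) = 220 - 7P.
220 - 7P = -24 + 2P gives seller price Ps = 244/9; buyers pay Pb = 244/9 + 5 = 289/9.
New quantity: Q = 255 − 7(289/9) = 272/9.

Buyers pay 289/9, sellers receive 244/9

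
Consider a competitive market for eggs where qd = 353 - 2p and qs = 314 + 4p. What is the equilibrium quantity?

Set qd = qs: 353 - 2p = 314 + 4p.
39 = 6p, so p* = 6.5.
q* = 353 − 2(6.5) = 340.

q* = 340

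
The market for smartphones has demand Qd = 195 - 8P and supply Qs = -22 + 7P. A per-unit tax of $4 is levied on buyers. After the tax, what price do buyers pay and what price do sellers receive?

Buyers pay 49/3, sellers receive 37/3

Pre-tax equilibrium: P* = 217/15, Q* = 1189/15.
Tax on buyers shifts demand to Qd = 195 − 8(P + 4) = 163 - 8P.
163 - 8P = -22 + 7P gives seller price Ps = 37/3; buyers pay Pb = 37/3 + 4 = 49/3.
New quantity: Q = 195 − 8(49/3) = 193/3.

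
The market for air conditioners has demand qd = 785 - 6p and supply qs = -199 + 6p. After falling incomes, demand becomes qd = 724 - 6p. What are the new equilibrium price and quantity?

Original equilibrium: p* = 82, q* = 293.
New equilibrium: 724 - 6p = -199 + 6p, so 923 = 12p and p' = 923/12; q' = 724 − 6(923/12) = 262.5.

p' = 923/12, q' = 262.5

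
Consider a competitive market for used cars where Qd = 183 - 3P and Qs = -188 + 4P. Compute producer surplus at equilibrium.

Producer surplus = 72

Equilibrium: 183 - 3P = -188 + 4P gives P* = 53, Q* = 24.
Supply starts at P = 47 (where Qs = 0).
PS = ½(53 − 47)(24) = 72.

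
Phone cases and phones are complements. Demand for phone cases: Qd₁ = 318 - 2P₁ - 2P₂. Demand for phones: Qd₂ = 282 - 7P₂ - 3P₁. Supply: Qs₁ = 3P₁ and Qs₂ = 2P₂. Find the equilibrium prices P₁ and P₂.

Market 1: 318 - 2P₁ - 2P₂ = 3P₁ → 5P₁ + 2P₂ = 318.
Market 2: 9P₂ + 3P₁ = 282.
Eliminating P₂: 9×(1) − 2×(2) gives 39P₁ = 2298, so P₁ = 766/13.
Back-substitute into (2): P₂ = (282 − 3×766/13) / 9 = 152/13.

P₁ = 766/13, P₂ = 152/13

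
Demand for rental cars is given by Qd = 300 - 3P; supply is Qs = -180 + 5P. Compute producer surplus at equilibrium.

Equilibrium: 300 - 3P = -180 + 5P gives P* = 60, Q* = 120.
Supply starts at P = 36 (where Qs = 0).
PS = ½(60 − 36)(120) = 1440.

Producer surplus = 1440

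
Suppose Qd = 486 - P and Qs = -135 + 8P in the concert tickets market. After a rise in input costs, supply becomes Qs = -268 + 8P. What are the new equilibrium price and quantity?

P' = 754/9, Q' = 3620/9

Original equilibrium: P* = 69, Q* = 417.
New equilibrium: 486 - P = -268 + 8P, so 754 = 9P and P' = 754/9; Q' = 486 − 1(754/9) = 3620/9.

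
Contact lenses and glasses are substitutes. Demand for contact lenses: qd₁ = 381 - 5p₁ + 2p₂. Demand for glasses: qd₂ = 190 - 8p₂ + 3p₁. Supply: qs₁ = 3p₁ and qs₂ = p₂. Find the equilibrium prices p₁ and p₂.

Market 1: 381 - 5p₁ + 2p₂ = 3p₁ → 8p₁ - 2p₂ = 381.
Market 2: 9p₂ - 3p₁ = 190.
Eliminating p₂: 9×(1) + 2×(2) gives 66p₁ = 3809, so p₁ = 3809/66.
Back-substitute into (2): p₂ = (190 + 3×3809/66) / 9 = 2663/66.

p₁ = 3809/66, p₂ = 2663/66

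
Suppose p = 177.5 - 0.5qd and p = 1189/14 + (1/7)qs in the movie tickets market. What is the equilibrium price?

Set the two price expressions equal: 177.5 - 0.5q = 1189/14 + (1/7)q.
648/7 = (9/14)q, so q* = 144.
p* = 177.5 − (0.5)(144) = 105.5.

p* = 105.5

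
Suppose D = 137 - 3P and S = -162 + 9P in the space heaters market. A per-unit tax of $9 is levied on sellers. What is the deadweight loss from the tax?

Pre-tax equilibrium: P* = 299/12, Q* = 62.25.
Tax on sellers shifts supply to S = -162 + 9(P − 9) = -243 + 9P.
137 - 3P = -243 + 9P gives buyer price Pb = 95/3; sellers receive Ps = 95/3 − 9 = 68/3.
New quantity: Q = 137 − 3(95/3) = 42.
DWL = ½ × 9 × (62.25 − 42) = 91.125.

Deadweight loss = 91.125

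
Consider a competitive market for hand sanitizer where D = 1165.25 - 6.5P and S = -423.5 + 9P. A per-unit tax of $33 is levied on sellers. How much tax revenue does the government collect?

Pre-tax equilibrium: P* = 102.5, Q* = 499.
Tax on sellers shifts supply to S = -423.5 + 9(P − 33) = -720.5 + 9P.
1165.25 - 6.5P = -720.5 + 9P gives buyer price Pb = 7543/62; sellers receive Ps = 7543/62 − 33 = 5497/62.
New quantity: Q = 1165.25 − 6.5(7543/62) = 11608/31.
Revenue = 33 × 11608/31 = 383064/31.

Tax revenue = 383064/31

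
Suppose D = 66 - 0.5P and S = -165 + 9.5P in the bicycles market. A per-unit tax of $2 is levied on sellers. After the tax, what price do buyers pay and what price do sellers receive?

Pre-tax equilibrium: P* = 23.1, Q* = 54.45.
Tax on sellers shifts supply to S = -165 + 9.5(P − 2) = -184 + 9.5P.
66 - 0.5P = -184 + 9.5P gives buyer price Pb = 25; sellers receive Ps = 25 − 2 = 23.
New quantity: Q = 66 − 0.5(25) = 53.5.

Buyers pay $25, sellers receive $23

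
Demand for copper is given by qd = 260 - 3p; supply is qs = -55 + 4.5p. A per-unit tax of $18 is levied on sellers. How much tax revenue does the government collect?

Tax revenue = 1828.8

Pre-tax equilibrium: p* = 42, q* = 134.
Tax on sellers shifts supply to qs = -55 + 4.5(p − 18) = -136 + 4.5p.
260 - 3p = -136 + 4.5p gives buyer price pb = 52.8; sellers receive ps = 52.8 − 18 = 34.8.
New quantity: q = 260 − 3(52.8) = 101.6.
Revenue = 18 × 101.6 = 1828.8.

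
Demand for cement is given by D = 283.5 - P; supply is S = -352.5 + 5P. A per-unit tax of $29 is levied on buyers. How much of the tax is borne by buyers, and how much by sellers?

Pre-tax equilibrium: P* = 106, Q* = 177.5.
Tax on buyers shifts demand to D = 283.5 − 1(P + 29) = 254.5 - P.
254.5 - P = -352.5 + 5P gives seller price Ps = 607/6; buyers pay Pb = 607/6 + 29 = 781/6.
New quantity: Q = 283.5 − 1(781/6) = 460/3.
Buyer burden = 781/6 − 106 = 145/6; seller burden = 106 − 607/6 = 29/6.

Buyers bear 145/6, sellers bear 29/6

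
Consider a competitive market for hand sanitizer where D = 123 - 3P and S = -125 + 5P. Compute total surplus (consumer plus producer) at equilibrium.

Equilibrium: 123 - 3P = -125 + 5P gives P* = 31, Q* = 30.
Demand choke price: P = 41; supply starts at P = 25.
CS = ½(41 − 31)(30) = 150; PS = ½(31 − 25)(30) = 90.

Total surplus = 240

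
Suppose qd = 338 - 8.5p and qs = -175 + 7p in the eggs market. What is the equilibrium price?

Set qd = qs: 338 - 8.5p = -175 + 7p.
513 = 15.5p, so p* = 1026/31.
q* = 338 − 8.5(1026/31) = 1757/31.

p* = 1026/31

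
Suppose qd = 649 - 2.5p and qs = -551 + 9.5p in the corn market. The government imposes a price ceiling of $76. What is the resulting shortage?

Shortage = 288

Equilibrium price would be p* = 100, so the ceiling at 76 binds.
At p = 76: qd = 649 − 2.5(76) = 459, qs = -551 + 9.5(76) = 171.
Shortage = 459 − 171 = 288.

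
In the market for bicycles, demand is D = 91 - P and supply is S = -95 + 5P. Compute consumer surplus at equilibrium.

Consumer surplus = 1800

Equilibrium: 91 - P = -95 + 5P gives P* = 31, Q* = 60.
Demand choke price (D = 0): P = 91.
CS = ½(91 − 31)(60) = 1800.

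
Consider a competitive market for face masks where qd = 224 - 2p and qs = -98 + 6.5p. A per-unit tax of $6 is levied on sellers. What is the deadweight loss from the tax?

Deadweight loss = 468/17

Pre-tax equilibrium: p* = 644/17, q* = 2520/17.
Tax on sellers shifts supply to qs = -98 + 6.5(p − 6) = -137 + 6.5p.
224 - 2p = -137 + 6.5p gives buyer price pb = 722/17; sellers receive ps = 722/17 − 6 = 620/17.
New quantity: q = 224 − 2(722/17) = 2364/17.
DWL = ½ × 6 × (2520/17 − 2364/17) = 468/17.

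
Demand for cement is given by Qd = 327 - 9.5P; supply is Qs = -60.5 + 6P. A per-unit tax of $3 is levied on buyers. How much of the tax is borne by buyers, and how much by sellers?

Buyers bear 36/31, sellers bear 57/31

Pre-tax equilibrium: P* = 25, Q* = 89.5.
Tax on buyers shifts demand to Qd = 327 − 9.5(P + 3) = 298.5 - 9.5P.
298.5 - 9.5P = -60.5 + 6P gives seller price Ps = 718/31; buyers pay Pb = 718/31 + 3 = 811/31.
New quantity: Q = 327 − 9.5(811/31) = 4865/62.
Buyer burden = 811/31 − 25 = 36/31; seller burden = 25 − 718/31 = 57/31.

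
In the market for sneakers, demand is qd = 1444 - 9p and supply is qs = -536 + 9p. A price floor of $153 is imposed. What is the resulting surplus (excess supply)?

Surplus = 774

Equilibrium price would be p* = 110, so the floor at 153 binds.
At p = 153: qd = 67, qs = 841.
Surplus = 841 − 67 = 774.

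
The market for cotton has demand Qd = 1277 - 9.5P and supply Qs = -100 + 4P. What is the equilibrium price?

P* = 102

Set Qd = Qs: 1277 - 9.5P = -100 + 4P.
1377 = 13.5P, so P* = 102.
Q* = 1277 − 9.5(102) = 308.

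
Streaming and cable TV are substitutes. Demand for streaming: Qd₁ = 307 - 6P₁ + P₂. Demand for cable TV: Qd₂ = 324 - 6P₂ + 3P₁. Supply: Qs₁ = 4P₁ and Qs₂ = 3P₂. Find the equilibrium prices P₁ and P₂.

Market 1: 307 - 6P₁ + P₂ = 4P₁ → 10P₁ - P₂ = 307.
Market 2: 9P₂ - 3P₁ = 324.
Eliminating P₂: 9×(1) + 1×(2) gives 87P₁ = 3087, so P₁ = 1029/29.
Back-substitute into (2): P₂ = (324 + 3×1029/29) / 9 = 1387/29.

P₁ = 1029/29, P₂ = 1387/29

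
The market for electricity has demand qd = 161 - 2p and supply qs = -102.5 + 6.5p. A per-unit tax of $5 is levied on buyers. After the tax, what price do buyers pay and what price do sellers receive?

Buyers pay 592/17, sellers receive 507/17

Pre-tax equilibrium: p* = 31, q* = 99.
Tax on buyers shifts demand to qd = 161 − 2(p + 5) = 151 - 2p.
151 - 2p = -102.5 + 6.5p gives seller price ps = 507/17; buyers pay pb = 507/17 + 5 = 592/17.
New quantity: q = 161 − 2(592/17) = 1553/17.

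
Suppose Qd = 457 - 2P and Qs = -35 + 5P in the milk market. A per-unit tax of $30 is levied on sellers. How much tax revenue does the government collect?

Tax revenue = 57450/7

Pre-tax equilibrium: P* = 492/7, Q* = 2215/7.
Tax on sellers shifts supply to Qs = -35 + 5(P − 30) = -185 + 5P.
457 - 2P = -185 + 5P gives buyer price Pb = 642/7; sellers receive Ps = 642/7 − 30 = 432/7.
New quantity: Q = 457 − 2(642/7) = 1915/7.
Revenue = 30 × 1915/7 = 57450/7.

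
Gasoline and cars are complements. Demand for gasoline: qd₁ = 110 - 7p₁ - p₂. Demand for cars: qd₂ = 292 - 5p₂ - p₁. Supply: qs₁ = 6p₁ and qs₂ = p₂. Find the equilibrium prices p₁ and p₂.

Market 1: 110 - 7p₁ - p₂ = 6p₁ → 13p₁ + p₂ = 110.
Market 2: 6p₂ + p₁ = 292.
Eliminating p₂: 6×(1) − 1×(2) gives 77p₁ = 368, so p₁ = 368/77.
Back-substitute into (2): p₂ = (292 − 1×368/77) / 6 = 3686/77.

p₁ = 368/77, p₂ = 3686/77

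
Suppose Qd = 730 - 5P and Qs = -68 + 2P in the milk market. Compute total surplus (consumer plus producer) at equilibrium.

Equilibrium: 730 - 5P = -68 + 2P gives P* = 114, Q* = 160.
Demand choke price: P = 146; supply starts at P = 34.
CS = ½(146 − 114)(160) = 2560; PS = ½(114 − 34)(160) = 6400.

Total surplus = 8960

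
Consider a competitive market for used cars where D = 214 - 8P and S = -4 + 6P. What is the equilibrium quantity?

Set D = S: 214 - 8P = -4 + 6P.
218 = 14P, so P* = 109/7.
Q* = 214 − 8(109/7) = 626/7.

Q* = 626/7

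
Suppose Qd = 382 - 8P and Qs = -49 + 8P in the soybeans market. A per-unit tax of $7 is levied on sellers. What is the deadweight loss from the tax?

Deadweight loss = 98

Pre-tax equilibrium: P* = 26.9375, Q* = 166.5.
Tax on sellers shifts supply to Qs = -49 + 8(P − 7) = -105 + 8P.
382 - 8P = -105 + 8P gives buyer price Pb = 30.4375; sellers receive Ps = 30.4375 − 7 = 23.4375.
New quantity: Q = 382 − 8(30.4375) = 138.5.
DWL = ½ × 7 × (166.5 − 138.5) = 98.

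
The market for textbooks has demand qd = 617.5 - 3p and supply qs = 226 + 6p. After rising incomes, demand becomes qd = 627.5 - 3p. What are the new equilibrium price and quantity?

p' = 803/18, q' = 1481/3

Original equilibrium: p* = 43.5, q* = 487.
New equilibrium: 627.5 - 3p = 226 + 6p, so 401.5 = 9p and p' = 803/18; q' = 627.5 − 3(803/18) = 1481/3.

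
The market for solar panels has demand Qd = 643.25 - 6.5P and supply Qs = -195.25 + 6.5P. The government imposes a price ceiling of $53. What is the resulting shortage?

Shortage = 149.5

Equilibrium price would be P* = 64.5, so the ceiling at 53 binds.
At P = 53: Qd = 643.25 − 6.5(53) = 298.75, Qs = -195.25 + 6.5(53) = 149.25.
Shortage = 298.75 − 149.25 = 149.5.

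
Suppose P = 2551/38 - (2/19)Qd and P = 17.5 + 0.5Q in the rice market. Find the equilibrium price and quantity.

Set the two price expressions equal: 2551/38 - (2/19)Q = 17.5 + 0.5Q.
943/19 = (23/38)Q, so Q* = 82.
P* = 2551/38 − (2/19)(82) = 58.5.

P* = 58.5, Q* = 82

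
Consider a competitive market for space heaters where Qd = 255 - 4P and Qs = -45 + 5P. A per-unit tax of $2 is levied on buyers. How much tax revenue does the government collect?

Tax revenue = 2110/9

Pre-tax equilibrium: P* = 100/3, Q* = 365/3.
Tax on buyers shifts demand to Qd = 255 − 4(P + 2) = 247 - 4P.
247 - 4P = -45 + 5P gives seller price Ps = 292/9; buyers pay Pb = 292/9 + 2 = 310/9.
New quantity: Q = 255 − 4(310/9) = 1055/9.
Revenue = 2 × 1055/9 = 2110/9.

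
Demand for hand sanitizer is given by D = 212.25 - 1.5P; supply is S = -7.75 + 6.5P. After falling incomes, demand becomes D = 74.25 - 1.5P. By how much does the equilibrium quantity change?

ΔQ = -112.125

Original equilibrium: P* = 27.5, Q* = 171.
New equilibrium: 74.25 - 1.5P = -7.75 + 6.5P, so 82 = 8P and P' = 10.25; Q' = 74.25 − 1.5(10.25) = 58.875.
Change in quantity: 58.875 − 171 = -112.125.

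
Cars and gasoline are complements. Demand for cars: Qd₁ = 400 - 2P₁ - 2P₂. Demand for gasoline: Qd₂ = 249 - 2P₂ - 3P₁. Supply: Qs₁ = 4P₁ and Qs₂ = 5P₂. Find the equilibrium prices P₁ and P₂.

P₁ = 1151/18, P₂ = 49/6

Market 1: 400 - 2P₁ - 2P₂ = 4P₁ → 6P₁ + 2P₂ = 400.
Market 2: 7P₂ + 3P₁ = 249.
Eliminating P₂: 7×(1) − 2×(2) gives 36P₁ = 2302, so P₁ = 1151/18.
Back-substitute into (2): P₂ = (249 − 3×1151/18) / 7 = 49/6.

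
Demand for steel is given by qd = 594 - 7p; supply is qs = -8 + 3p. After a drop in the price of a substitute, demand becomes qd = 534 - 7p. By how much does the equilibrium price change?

Original equilibrium: p* = 60.2, q* = 172.6.
New equilibrium: 534 - 7p = -8 + 3p, so 542 = 10p and p' = 54.2; q' = 534 − 7(54.2) = 154.6.
Change in price: 54.2 − 60.2 = -6.

Δp = -6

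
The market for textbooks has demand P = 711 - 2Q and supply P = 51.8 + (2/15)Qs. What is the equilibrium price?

P* = 93

Set the two price expressions equal: 711 - 2Q = 51.8 + (2/15)Q.
659.2 = (32/15)Q, so Q* = 309.
P* = 711 − (2)(309) = 93.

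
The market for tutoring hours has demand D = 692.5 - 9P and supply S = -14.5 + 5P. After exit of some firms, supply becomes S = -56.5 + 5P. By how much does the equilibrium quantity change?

ΔQ = -27

Original equilibrium: P* = 50.5, Q* = 238.
New equilibrium: 692.5 - 9P = -56.5 + 5P, so 749 = 14P and P' = 53.5; Q' = 692.5 − 9(53.5) = 211.
Change in quantity: 211 − 238 = -27.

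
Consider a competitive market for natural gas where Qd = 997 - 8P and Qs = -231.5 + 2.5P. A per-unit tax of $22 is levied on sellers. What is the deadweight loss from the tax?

Pre-tax equilibrium: P* = 117, Q* = 61.
Tax on sellers shifts supply to Qs = -231.5 + 2.5(P − 22) = -286.5 + 2.5P.
997 - 8P = -286.5 + 2.5P gives buyer price Pb = 2567/21; sellers receive Ps = 2567/21 − 22 = 2105/21.
New quantity: Q = 997 − 8(2567/21) = 401/21.
DWL = ½ × 22 × (61 − 401/21) = 9680/21.

Deadweight loss = 9680/21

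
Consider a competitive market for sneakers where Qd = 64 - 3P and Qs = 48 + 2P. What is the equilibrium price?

Set Qd = Qs: 64 - 3P = 48 + 2P.
16 = 5P, so P* = 3.2.
Q* = 64 − 3(3.2) = 54.4.

P* = 3.2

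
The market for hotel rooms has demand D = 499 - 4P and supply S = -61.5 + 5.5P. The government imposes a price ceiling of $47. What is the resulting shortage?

Shortage = 114

Equilibrium price would be P* = 59, so the ceiling at 47 binds.
At P = 47: D = 499 − 4(47) = 311, S = -61.5 + 5.5(47) = 197.
Shortage = 311 − 197 = 114.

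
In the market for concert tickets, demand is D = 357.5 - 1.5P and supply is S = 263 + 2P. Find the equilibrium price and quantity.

Set D = S: 357.5 - 1.5P = 263 + 2P.
94.5 = 3.5P, so P* = 27.
Q* = 357.5 − 1.5(27) = 317.

P* = 27, Q* = 317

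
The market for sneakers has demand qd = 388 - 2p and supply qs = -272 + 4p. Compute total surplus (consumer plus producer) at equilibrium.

Total surplus = 10584

Equilibrium: 388 - 2p = -272 + 4p gives p* = 110, q* = 168.
Demand choke price: p = 194; supply starts at p = 68.
CS = ½(194 − 110)(168) = 7056; PS = ½(110 − 68)(168) = 3528.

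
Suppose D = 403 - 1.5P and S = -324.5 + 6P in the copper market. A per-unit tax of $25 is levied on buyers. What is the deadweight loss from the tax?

Pre-tax equilibrium: P* = 97, Q* = 257.5.
Tax on buyers shifts demand to D = 403 − 1.5(P + 25) = 365.5 - 1.5P.
365.5 - 1.5P = -324.5 + 6P gives seller price Ps = 92; buyers pay Pb = 92 + 25 = 117.
New quantity: Q = 403 − 1.5(117) = 227.5.
DWL = ½ × 25 × (257.5 − 227.5) = 375.

Deadweight loss = 375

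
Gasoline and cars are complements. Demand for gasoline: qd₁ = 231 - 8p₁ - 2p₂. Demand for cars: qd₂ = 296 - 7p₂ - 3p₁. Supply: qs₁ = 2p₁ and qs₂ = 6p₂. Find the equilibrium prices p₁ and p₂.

p₁ = 2411/124, p₂ = 2267/124

Market 1: 231 - 8p₁ - 2p₂ = 2p₁ → 10p₁ + 2p₂ = 231.
Market 2: 13p₂ + 3p₁ = 296.
Eliminating p₂: 13×(1) − 2×(2) gives 124p₁ = 2411, so p₁ = 2411/124.
Back-substitute into (2): p₂ = (296 − 3×2411/124) / 13 = 2267/124.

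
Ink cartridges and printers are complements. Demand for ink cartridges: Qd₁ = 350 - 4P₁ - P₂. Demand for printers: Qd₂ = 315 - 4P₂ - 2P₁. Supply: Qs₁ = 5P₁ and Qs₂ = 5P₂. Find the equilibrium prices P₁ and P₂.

Market 1: 350 - 4P₁ - P₂ = 5P₁ → 9P₁ + P₂ = 350.
Market 2: 9P₂ + 2P₁ = 315.
Eliminating P₂: 9×(1) − 1×(2) gives 79P₁ = 2835, so P₁ = 2835/79.
Back-substitute into (2): P₂ = (315 − 2×2835/79) / 9 = 2135/79.

P₁ = 2835/79, P₂ = 2135/79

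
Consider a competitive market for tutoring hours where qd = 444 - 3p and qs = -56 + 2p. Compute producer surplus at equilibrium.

Producer surplus = 5184

Equilibrium: 444 - 3p = -56 + 2p gives p* = 100, q* = 144.
Supply starts at p = 28 (where qs = 0).
PS = ½(100 − 28)(144) = 5184.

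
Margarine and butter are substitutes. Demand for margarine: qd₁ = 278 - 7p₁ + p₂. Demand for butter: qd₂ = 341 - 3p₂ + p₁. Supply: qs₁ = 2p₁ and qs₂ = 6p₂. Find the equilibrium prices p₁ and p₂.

Market 1: 278 - 7p₁ + p₂ = 2p₁ → 9p₁ - p₂ = 278.
Market 2: 9p₂ - p₁ = 341.
Eliminating p₂: 9×(1) + 1×(2) gives 80p₁ = 2843, so p₁ = 35.5375.
Back-substitute into (2): p₂ = (341 + 1×35.5375) / 9 = 41.8375.

p₁ = 35.5375, p₂ = 41.8375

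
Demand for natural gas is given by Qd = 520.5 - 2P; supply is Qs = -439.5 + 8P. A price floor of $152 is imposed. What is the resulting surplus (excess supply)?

Surplus = 560

Equilibrium price would be P* = 96, so the floor at 152 binds.
At P = 152: Qd = 216.5, Qs = 776.5.
Surplus = 776.5 − 216.5 = 560.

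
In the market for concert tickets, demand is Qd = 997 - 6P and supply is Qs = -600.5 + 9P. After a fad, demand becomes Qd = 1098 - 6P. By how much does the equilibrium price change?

ΔP = 101/15

Original equilibrium: P* = 106.5, Q* = 358.
New equilibrium: 1098 - 6P = -600.5 + 9P, so 1698.5 = 15P and P' = 3397/30; Q' = 1098 − 6(3397/30) = 418.6.
Change in price: 3397/30 − 106.5 = 101/15.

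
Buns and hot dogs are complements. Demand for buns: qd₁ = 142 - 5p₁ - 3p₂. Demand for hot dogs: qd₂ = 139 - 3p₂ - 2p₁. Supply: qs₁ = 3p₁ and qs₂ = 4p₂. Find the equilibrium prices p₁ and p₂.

Market 1: 142 - 5p₁ - 3p₂ = 3p₁ → 8p₁ + 3p₂ = 142.
Market 2: 7p₂ + 2p₁ = 139.
Eliminating p₂: 7×(1) − 3×(2) gives 50p₁ = 577, so p₁ = 11.54.
Back-substitute into (2): p₂ = (139 − 2×11.54) / 7 = 16.56.

p₁ = 11.54, p₂ = 16.56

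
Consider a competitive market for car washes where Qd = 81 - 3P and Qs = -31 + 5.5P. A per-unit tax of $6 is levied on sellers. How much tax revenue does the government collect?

Pre-tax equilibrium: P* = 224/17, Q* = 705/17.
Tax on sellers shifts supply to Qs = -31 + 5.5(P − 6) = -64 + 5.5P.
81 - 3P = -64 + 5.5P gives buyer price Pb = 290/17; sellers receive Ps = 290/17 − 6 = 188/17.
New quantity: Q = 81 − 3(290/17) = 507/17.
Revenue = 6 × 507/17 = 3042/17.

Tax revenue = 3042/17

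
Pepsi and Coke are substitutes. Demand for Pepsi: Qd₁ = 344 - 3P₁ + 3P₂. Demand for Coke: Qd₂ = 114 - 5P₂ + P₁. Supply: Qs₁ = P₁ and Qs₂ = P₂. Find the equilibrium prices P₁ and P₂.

P₁ = 802/7, P₂ = 800/21

Market 1: 344 - 3P₁ + 3P₂ = P₁ → 4P₁ - 3P₂ = 344.
Market 2: 6P₂ - P₁ = 114.
Eliminating P₂: 6×(1) + 3×(2) gives 21P₁ = 2406, so P₁ = 802/7.
Back-substitute into (2): P₂ = (114 + 1×802/7) / 6 = 800/21.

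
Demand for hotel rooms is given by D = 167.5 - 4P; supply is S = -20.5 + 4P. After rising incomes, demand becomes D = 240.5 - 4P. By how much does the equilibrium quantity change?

Original equilibrium: P* = 23.5, Q* = 73.5.
New equilibrium: 240.5 - 4P = -20.5 + 4P, so 261 = 8P and P' = 32.625; Q' = 240.5 − 4(32.625) = 110.
Change in quantity: 110 − 73.5 = 36.5.

ΔQ = 36.5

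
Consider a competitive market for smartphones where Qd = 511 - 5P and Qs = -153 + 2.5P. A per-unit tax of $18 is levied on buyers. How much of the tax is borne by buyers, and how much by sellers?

Pre-tax equilibrium: P* = 1328/15, Q* = 205/3.
Tax on buyers shifts demand to Qd = 511 − 5(P + 18) = 421 - 5P.
421 - 5P = -153 + 2.5P gives seller price Ps = 1148/15; buyers pay Pb = 1148/15 + 18 = 1418/15.
New quantity: Q = 511 − 5(1418/15) = 115/3.
Buyer burden = 1418/15 − 1328/15 = 6; seller burden = 1328/15 − 1148/15 = 12.

Buyers bear $6, sellers bear $12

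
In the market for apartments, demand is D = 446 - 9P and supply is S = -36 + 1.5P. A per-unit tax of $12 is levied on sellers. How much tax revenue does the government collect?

Tax revenue = 1464/7

Pre-tax equilibrium: P* = 964/21, Q* = 230/7.
Tax on sellers shifts supply to S = -36 + 1.5(P − 12) = -54 + 1.5P.
446 - 9P = -54 + 1.5P gives buyer price Pb = 1000/21; sellers receive Ps = 1000/21 − 12 = 748/21.
New quantity: Q = 446 − 9(1000/21) = 122/7.
Revenue = 12 × 122/7 = 1464/7.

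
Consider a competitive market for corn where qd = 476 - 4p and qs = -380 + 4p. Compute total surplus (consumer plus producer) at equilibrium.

Equilibrium: 476 - 4p = -380 + 4p gives p* = 107, q* = 48.
Demand choke price: p = 119; supply starts at p = 95.
CS = ½(119 − 107)(48) = 288; PS = ½(107 − 95)(48) = 288.

Total surplus = 576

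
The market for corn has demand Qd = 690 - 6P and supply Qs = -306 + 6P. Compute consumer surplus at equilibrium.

Consumer surplus = 3072

Equilibrium: 690 - 6P = -306 + 6P gives P* = 83, Q* = 192.
Demand choke price (Qd = 0): P = 115.
CS = ½(115 − 83)(192) = 3072.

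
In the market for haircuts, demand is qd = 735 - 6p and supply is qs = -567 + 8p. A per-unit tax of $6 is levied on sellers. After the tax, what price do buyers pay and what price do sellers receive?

Pre-tax equilibrium: p* = 93, q* = 177.
Tax on sellers shifts supply to qs = -567 + 8(p − 6) = -615 + 8p.
735 - 6p = -615 + 8p gives buyer price pb = 675/7; sellers receive ps = 675/7 − 6 = 633/7.
New quantity: q = 735 − 6(675/7) = 1095/7.

Buyers pay 675/7, sellers receive 633/7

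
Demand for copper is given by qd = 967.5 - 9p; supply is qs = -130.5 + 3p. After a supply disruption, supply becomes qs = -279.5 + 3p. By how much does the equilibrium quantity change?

Original equilibrium: p* = 91.5, q* = 144.
New equilibrium: 967.5 - 9p = -279.5 + 3p, so 1247 = 12p and p' = 1247/12; q' = 967.5 − 9(1247/12) = 32.25.
Change in quantity: 32.25 − 144 = -111.75.

Δq = -111.75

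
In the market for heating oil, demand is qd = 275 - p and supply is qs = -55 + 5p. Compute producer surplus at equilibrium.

Producer surplus = 4840

Equilibrium: 275 - p = -55 + 5p gives p* = 55, q* = 220.
Supply starts at p = 11 (where qs = 0).
PS = ½(55 − 11)(220) = 4840.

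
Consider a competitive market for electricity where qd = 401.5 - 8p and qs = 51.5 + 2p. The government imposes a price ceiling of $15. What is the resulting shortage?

Equilibrium price would be p* = 35, so the ceiling at 15 binds.
At p = 15: qd = 401.5 − 8(15) = 281.5, qs = 51.5 + 2(15) = 81.5.
Shortage = 281.5 − 81.5 = 200.

Shortage = 200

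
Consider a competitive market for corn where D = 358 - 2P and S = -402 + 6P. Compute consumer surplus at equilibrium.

Equilibrium: 358 - 2P = -402 + 6P gives P* = 95, Q* = 168.
Demand choke price (D = 0): P = 179.
CS = ½(179 − 95)(168) = 7056.

Consumer surplus = 7056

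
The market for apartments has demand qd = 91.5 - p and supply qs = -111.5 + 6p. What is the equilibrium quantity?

Set qd = qs: 91.5 - p = -111.5 + 6p.
203 = 7p, so p* = 29.
q* = 91.5 − 1(29) = 62.5.

q* = 62.5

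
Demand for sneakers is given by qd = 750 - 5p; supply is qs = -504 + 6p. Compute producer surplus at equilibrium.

Producer surplus = 2700

Equilibrium: 750 - 5p = -504 + 6p gives p* = 114, q* = 180.
Supply starts at p = 84 (where qs = 0).
PS = ½(114 − 84)(180) = 2700.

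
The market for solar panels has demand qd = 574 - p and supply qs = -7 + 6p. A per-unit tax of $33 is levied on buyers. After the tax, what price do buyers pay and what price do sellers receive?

Pre-tax equilibrium: p* = 83, q* = 491.
Tax on buyers shifts demand to qd = 574 − 1(p + 33) = 541 - p.
541 - p = -7 + 6p gives seller price ps = 548/7; buyers pay pb = 548/7 + 33 = 779/7.
New quantity: q = 574 − 1(779/7) = 3239/7.

Buyers pay 779/7, sellers receive 548/7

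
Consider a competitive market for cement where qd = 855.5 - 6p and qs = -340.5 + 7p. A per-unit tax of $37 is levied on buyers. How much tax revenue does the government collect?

Pre-tax equilibrium: p* = 92, q* = 303.5.
Tax on buyers shifts demand to qd = 855.5 − 6(p + 37) = 633.5 - 6p.
633.5 - 6p = -340.5 + 7p gives seller price ps = 974/13; buyers pay pb = 974/13 + 37 = 1455/13.
New quantity: q = 855.5 − 6(1455/13) = 4783/26.
Revenue = 37 × 4783/26 = 176971/26.

Tax revenue = 176971/26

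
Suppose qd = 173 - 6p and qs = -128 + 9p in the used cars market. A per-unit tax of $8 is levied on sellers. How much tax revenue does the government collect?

Tax revenue = 190.4

Pre-tax equilibrium: p* = 301/15, q* = 52.6.
Tax on sellers shifts supply to qs = -128 + 9(p − 8) = -200 + 9p.
173 - 6p = -200 + 9p gives buyer price pb = 373/15; sellers receive ps = 373/15 − 8 = 253/15.
New quantity: q = 173 − 6(373/15) = 23.8.
Revenue = 8 × 23.8 = 190.4.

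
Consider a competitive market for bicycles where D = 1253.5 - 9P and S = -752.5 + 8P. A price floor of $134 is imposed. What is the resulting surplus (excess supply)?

Equilibrium price would be P* = 118, so the floor at 134 binds.
At P = 134: D = 47.5, S = 319.5.
Surplus = 319.5 − 47.5 = 272.

Surplus = 272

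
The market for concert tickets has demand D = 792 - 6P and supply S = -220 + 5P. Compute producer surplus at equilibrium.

Equilibrium: 792 - 6P = -220 + 5P gives P* = 92, Q* = 240.
Supply starts at P = 44 (where S = 0).
PS = ½(92 − 44)(240) = 5760.

Producer surplus = 5760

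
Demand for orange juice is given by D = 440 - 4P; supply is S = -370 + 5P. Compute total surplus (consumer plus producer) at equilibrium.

Equilibrium: 440 - 4P = -370 + 5P gives P* = 90, Q* = 80.
Demand choke price: P = 110; supply starts at P = 74.
CS = ½(110 − 90)(80) = 800; PS = ½(90 − 74)(80) = 640.

Total surplus = 1440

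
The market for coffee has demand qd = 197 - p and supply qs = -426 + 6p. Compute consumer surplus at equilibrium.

Consumer surplus = 5832

Equilibrium: 197 - p = -426 + 6p gives p* = 89, q* = 108.
Demand choke price (qd = 0): p = 197.
CS = ½(197 − 89)(108) = 5832.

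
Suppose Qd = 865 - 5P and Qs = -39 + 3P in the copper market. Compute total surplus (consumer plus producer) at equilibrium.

Equilibrium: 865 - 5P = -39 + 3P gives P* = 113, Q* = 300.
Demand choke price: P = 173; supply starts at P = 13.
CS = ½(173 − 113)(300) = 9000; PS = ½(113 − 13)(300) = 15000.

Total surplus = 24000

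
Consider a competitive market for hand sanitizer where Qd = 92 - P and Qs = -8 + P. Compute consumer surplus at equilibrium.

Equilibrium: 92 - P = -8 + P gives P* = 50, Q* = 42.
Demand choke price (Qd = 0): P = 92.
CS = ½(92 − 50)(42) = 882.

Consumer surplus = 882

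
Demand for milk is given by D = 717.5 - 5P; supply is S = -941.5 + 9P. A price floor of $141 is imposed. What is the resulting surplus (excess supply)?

Surplus = 315

Equilibrium price would be P* = 118.5, so the floor at 141 binds.
At P = 141: D = 12.5, S = 327.5.
Surplus = 327.5 − 12.5 = 315.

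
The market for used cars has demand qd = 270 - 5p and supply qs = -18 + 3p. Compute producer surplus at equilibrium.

Equilibrium: 270 - 5p = -18 + 3p gives p* = 36, q* = 90.
Supply starts at p = 6 (where qs = 0).
PS = ½(36 − 6)(90) = 1350.

Producer surplus = 1350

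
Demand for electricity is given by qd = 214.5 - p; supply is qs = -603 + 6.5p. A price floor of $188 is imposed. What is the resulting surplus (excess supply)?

Surplus = 592.5

Equilibrium price would be p* = 109, so the floor at 188 binds.
At p = 188: qd = 26.5, qs = 619.
Surplus = 619 − 26.5 = 592.5.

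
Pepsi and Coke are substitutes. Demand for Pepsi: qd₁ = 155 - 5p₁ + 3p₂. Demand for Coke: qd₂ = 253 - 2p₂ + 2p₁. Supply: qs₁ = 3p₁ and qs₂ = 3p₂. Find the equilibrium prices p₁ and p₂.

Market 1: 155 - 5p₁ + 3p₂ = 3p₁ → 8p₁ - 3p₂ = 155.
Market 2: 5p₂ - 2p₁ = 253.
Eliminating p₂: 5×(1) + 3×(2) gives 34p₁ = 1534, so p₁ = 767/17.
Back-substitute into (2): p₂ = (253 + 2×767/17) / 5 = 1167/17.

p₁ = 767/17, p₂ = 1167/17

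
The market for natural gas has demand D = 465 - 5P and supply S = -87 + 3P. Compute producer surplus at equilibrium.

Equilibrium: 465 - 5P = -87 + 3P gives P* = 69, Q* = 120.
Supply starts at P = 29 (where S = 0).
PS = ½(69 − 29)(120) = 2400.

Producer surplus = 2400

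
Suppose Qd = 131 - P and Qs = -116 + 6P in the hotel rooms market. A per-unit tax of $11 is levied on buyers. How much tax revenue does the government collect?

Tax revenue = 6644/7

Pre-tax equilibrium: P* = 247/7, Q* = 670/7.
Tax on buyers shifts demand to Qd = 131 − 1(P + 11) = 120 - P.
120 - P = -116 + 6P gives seller price Ps = 236/7; buyers pay Pb = 236/7 + 11 = 313/7.
New quantity: Q = 131 − 1(313/7) = 604/7.
Revenue = 11 × 604/7 = 6644/7.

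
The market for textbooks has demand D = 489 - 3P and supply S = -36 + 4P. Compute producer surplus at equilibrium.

Equilibrium: 489 - 3P = -36 + 4P gives P* = 75, Q* = 264.
Supply starts at P = 9 (where S = 0).
PS = ½(75 − 9)(264) = 8712.

Producer surplus = 8712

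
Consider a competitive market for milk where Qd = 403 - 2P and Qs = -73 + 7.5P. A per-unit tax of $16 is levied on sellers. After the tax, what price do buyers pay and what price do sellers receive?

Pre-tax equilibrium: P* = 952/19, Q* = 5753/19.
Tax on sellers shifts supply to Qs = -73 + 7.5(P − 16) = -193 + 7.5P.
403 - 2P = -193 + 7.5P gives buyer price Pb = 1192/19; sellers receive Ps = 1192/19 − 16 = 888/19.
New quantity: Q = 403 − 2(1192/19) = 5273/19.

Buyers pay 1192/19, sellers receive 888/19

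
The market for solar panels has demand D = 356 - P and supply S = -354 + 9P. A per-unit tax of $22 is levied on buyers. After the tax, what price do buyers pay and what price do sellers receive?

Pre-tax equilibrium: P* = 71, Q* = 285.
Tax on buyers shifts demand to D = 356 − 1(P + 22) = 334 - P.
334 - P = -354 + 9P gives seller price Ps = 68.8; buyers pay Pb = 68.8 + 22 = 90.8.
New quantity: Q = 356 − 1(90.8) = 265.2.

Buyers pay $90.8, sellers receive $68.8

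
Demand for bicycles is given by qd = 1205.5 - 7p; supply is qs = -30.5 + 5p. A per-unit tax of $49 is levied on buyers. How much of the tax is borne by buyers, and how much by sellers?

Pre-tax equilibrium: p* = 103, q* = 484.5.
Tax on buyers shifts demand to qd = 1205.5 − 7(p + 49) = 862.5 - 7p.
862.5 - 7p = -30.5 + 5p gives seller price ps = 893/12; buyers pay pb = 893/12 + 49 = 1481/12.
New quantity: q = 1205.5 − 7(1481/12) = 4099/12.
Buyer burden = 1481/12 − 103 = 245/12; seller burden = 103 − 893/12 = 343/12.

Buyers bear 245/12, sellers bear 343/12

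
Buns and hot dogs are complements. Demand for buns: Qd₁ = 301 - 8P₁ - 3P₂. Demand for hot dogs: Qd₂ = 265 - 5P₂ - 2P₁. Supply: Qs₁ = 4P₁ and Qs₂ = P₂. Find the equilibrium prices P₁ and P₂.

Market 1: 301 - 8P₁ - 3P₂ = 4P₁ → 12P₁ + 3P₂ = 301.
Market 2: 6P₂ + 2P₁ = 265.
Eliminating P₂: 6×(1) − 3×(2) gives 66P₁ = 1011, so P₁ = 337/22.
Back-substitute into (2): P₂ = (265 − 2×337/22) / 6 = 1289/33.

P₁ = 337/22, P₂ = 1289/33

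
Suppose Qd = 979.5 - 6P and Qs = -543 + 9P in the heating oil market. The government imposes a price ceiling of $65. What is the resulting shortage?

Equilibrium price would be P* = 101.5, so the ceiling at 65 binds.
At P = 65: Qd = 979.5 − 6(65) = 589.5, Qs = -543 + 9(65) = 42.
Shortage = 589.5 − 42 = 547.5.

Shortage = 547.5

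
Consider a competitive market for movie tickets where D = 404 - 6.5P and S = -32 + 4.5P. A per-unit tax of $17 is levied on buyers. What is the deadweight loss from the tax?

Deadweight loss = 33813/88

Pre-tax equilibrium: P* = 436/11, Q* = 1610/11.
Tax on buyers shifts demand to D = 404 − 6.5(P + 17) = 293.5 - 6.5P.
293.5 - 6.5P = -32 + 4.5P gives seller price Ps = 651/22; buyers pay Pb = 651/22 + 17 = 1025/22.
New quantity: Q = 404 − 6.5(1025/22) = 4451/44.
DWL = ½ × 17 × (1610/11 − 4451/44) = 33813/88.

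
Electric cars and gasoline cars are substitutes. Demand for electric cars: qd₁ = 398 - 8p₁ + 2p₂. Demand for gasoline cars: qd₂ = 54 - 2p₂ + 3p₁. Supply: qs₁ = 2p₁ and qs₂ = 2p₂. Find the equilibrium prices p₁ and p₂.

Market 1: 398 - 8p₁ + 2p₂ = 2p₁ → 10p₁ - 2p₂ = 398.
Market 2: 4p₂ - 3p₁ = 54.
Eliminating p₂: 4×(1) + 2×(2) gives 34p₁ = 1700, so p₁ = 50.
Back-substitute into (2): p₂ = (54 + 3×50) / 4 = 51.

p₁ = 50, p₂ = 51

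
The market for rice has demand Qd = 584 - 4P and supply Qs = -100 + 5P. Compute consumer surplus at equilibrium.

Equilibrium: 584 - 4P = -100 + 5P gives P* = 76, Q* = 280.
Demand choke price (Qd = 0): P = 146.
CS = ½(146 − 76)(280) = 9800.

Consumer surplus = 9800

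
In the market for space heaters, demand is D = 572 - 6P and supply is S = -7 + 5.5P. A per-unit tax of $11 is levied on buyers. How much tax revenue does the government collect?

Pre-tax equilibrium: P* = 1158/23, Q* = 6208/23.
Tax on buyers shifts demand to D = 572 − 6(P + 11) = 506 - 6P.
506 - 6P = -7 + 5.5P gives seller price Ps = 1026/23; buyers pay Pb = 1026/23 + 11 = 1279/23.
New quantity: Q = 572 − 6(1279/23) = 5482/23.
Revenue = 11 × 5482/23 = 60302/23.

Tax revenue = 60302/23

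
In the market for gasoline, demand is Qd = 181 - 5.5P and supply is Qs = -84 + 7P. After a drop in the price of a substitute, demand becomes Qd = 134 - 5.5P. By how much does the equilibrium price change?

Original equilibrium: P* = 21.2, Q* = 64.4.
New equilibrium: 134 - 5.5P = -84 + 7P, so 218 = 12.5P and P' = 17.44; Q' = 134 − 5.5(17.44) = 38.08.
Change in price: 17.44 − 21.2 = -3.76.

ΔP = -3.76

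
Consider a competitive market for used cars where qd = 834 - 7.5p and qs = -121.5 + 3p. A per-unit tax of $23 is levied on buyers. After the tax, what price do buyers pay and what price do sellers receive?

Pre-tax equilibrium: p* = 91, q* = 151.5.
Tax on buyers shifts demand to qd = 834 − 7.5(p + 23) = 661.5 - 7.5p.
661.5 - 7.5p = -121.5 + 3p gives seller price ps = 522/7; buyers pay pb = 522/7 + 23 = 683/7.
New quantity: q = 834 − 7.5(683/7) = 1431/14.

Buyers pay 683/7, sellers receive 522/7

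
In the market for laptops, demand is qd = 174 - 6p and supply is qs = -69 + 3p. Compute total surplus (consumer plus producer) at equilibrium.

Equilibrium: 174 - 6p = -69 + 3p gives p* = 27, q* = 12.
Demand choke price: p = 29; supply starts at p = 23.
CS = ½(29 − 27)(12) = 12; PS = ½(27 − 23)(12) = 24.

Total surplus = 36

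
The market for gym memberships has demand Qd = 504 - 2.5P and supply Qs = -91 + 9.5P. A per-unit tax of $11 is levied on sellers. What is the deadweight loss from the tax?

Pre-tax equilibrium: P* = 595/12, Q* = 9121/24.
Tax on sellers shifts supply to Qs = -91 + 9.5(P − 11) = -195.5 + 9.5P.
504 - 2.5P = -195.5 + 9.5P gives buyer price Pb = 1399/24; sellers receive Ps = 1399/24 − 11 = 1135/24.
New quantity: Q = 504 − 2.5(1399/24) = 17197/48.
DWL = ½ × 11 × (9121/24 − 17197/48) = 11495/96.

Deadweight loss = 11495/96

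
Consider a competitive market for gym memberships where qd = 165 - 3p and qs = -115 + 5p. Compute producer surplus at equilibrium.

Equilibrium: 165 - 3p = -115 + 5p gives p* = 35, q* = 60.
Supply starts at p = 23 (where qs = 0).
PS = ½(35 − 23)(60) = 360.

Producer surplus = 360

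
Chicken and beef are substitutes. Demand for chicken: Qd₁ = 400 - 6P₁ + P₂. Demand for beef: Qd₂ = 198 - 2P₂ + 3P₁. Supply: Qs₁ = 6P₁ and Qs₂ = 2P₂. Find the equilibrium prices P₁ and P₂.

P₁ = 1798/45, P₂ = 1192/15

Market 1: 400 - 6P₁ + P₂ = 6P₁ → 12P₁ - P₂ = 400.
Market 2: 4P₂ - 3P₁ = 198.
Eliminating P₂: 4×(1) + 1×(2) gives 45P₁ = 1798, so P₁ = 1798/45.
Back-substitute into (2): P₂ = (198 + 3×1798/45) / 4 = 1192/15.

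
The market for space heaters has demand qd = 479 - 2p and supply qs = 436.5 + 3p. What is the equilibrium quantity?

q* = 462

Set qd = qs: 479 - 2p = 436.5 + 3p.
42.5 = 5p, so p* = 8.5.
q* = 479 − 2(8.5) = 462.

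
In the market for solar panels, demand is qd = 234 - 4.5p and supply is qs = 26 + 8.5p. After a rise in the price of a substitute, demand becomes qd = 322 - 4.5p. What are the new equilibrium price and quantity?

p' = 296/13, q' = 2854/13

Original equilibrium: p* = 16, q* = 162.
New equilibrium: 322 - 4.5p = 26 + 8.5p, so 296 = 13p and p' = 296/13; q' = 322 − 4.5(296/13) = 2854/13.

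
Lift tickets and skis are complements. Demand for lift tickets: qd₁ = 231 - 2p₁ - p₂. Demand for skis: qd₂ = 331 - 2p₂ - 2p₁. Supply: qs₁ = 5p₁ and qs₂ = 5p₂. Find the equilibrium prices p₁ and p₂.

p₁ = 1286/47, p₂ = 1855/47

Market 1: 231 - 2p₁ - p₂ = 5p₁ → 7p₁ + p₂ = 231.
Market 2: 7p₂ + 2p₁ = 331.
Eliminating p₂: 7×(1) − 1×(2) gives 47p₁ = 1286, so p₁ = 1286/47.
Back-substitute into (2): p₂ = (331 − 2×1286/47) / 7 = 1855/47.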